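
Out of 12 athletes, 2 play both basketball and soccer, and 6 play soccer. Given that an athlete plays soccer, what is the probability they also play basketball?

P(A ∩ B) = 2/12 = 1/6
P(B) = 6/12 = 1/2
P(A|B) = P(A ∩ B) / P(B) = (1/6) / (1/2) = 1/3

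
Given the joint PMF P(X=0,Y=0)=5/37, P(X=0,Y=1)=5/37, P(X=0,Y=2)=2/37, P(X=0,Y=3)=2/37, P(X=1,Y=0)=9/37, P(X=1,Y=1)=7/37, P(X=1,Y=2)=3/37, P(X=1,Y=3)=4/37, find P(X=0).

P(X=0) = P(X=0,Y=0) + P(X=0,Y=1) + P(X=0,Y=2) + P(X=0,Y=3)
= 5/37 + 5/37 + 2/37 + 2/37
= 14/37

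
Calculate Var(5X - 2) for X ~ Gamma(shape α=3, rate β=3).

For X ~ Gamma(shape α=3, rate β=3):
Var(X) = \frac{1}{3}
Var(5X - 2) = (5)² × Var(X) = 25 × \frac{1}{3} = \frac{25}{3}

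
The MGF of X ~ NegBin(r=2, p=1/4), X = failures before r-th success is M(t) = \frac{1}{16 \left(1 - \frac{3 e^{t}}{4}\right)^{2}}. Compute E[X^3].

To find E[X^3], compute M^(3)(0):
M^(1)(t) = \frac{3 e^{t}}{32 \left(1 - \frac{3 e^{t}}{4}\right)^{3}}
M^(2)(t) = \frac{3 e^{t}}{32 \left(1 - \frac{3 e^{t}}{4}\right)^{3}} + \frac{27 e^{2 t}}{128 \left(1 - \frac{3 e^{t}}{4}\right)^{4}}
M^(3)(t) = \frac{3 e^{t}}{32 \left(1 - \frac{3 e^{t}}{4}\right)^{3}} + \frac{81 e^{2 t}}{128 \left(1 - \frac{3 e^{t}}{4}\right)^{4}} + \frac{81 e^{3 t}}{128 \left(1 - \frac{3 e^{t}}{4}\right)^{5}}
M^(3)(0) = 816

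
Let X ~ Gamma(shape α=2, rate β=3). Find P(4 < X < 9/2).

P(4 < X < 9/2) = ∫_{4}^{9/2} f(x) dx
where f(x) = 9 x e^{- 3 x}
= - \frac{29}{2 e^{\frac{27}{2}}} + \frac{13}{e^{12}}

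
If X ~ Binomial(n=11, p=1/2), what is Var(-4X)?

For X ~ Binomial(n=11, p=1/2):
Var(X) = \frac{11}{4}
Var(-4X) = (-4)² × Var(X) = 16 × \frac{11}{4} = 44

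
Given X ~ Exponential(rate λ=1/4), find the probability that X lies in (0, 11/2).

P(0 < X < 11/2) = ∫_{0}^{11/2} f(x) dx
where f(x) = \frac{e^{- \frac{x}{4}}}{4}
= 1 - e^{- \frac{11}{8}}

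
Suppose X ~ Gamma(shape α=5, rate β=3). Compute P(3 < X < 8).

P(3 < X < 8) = ∫_{3}^{8} f(x) dx
where f(x) = \frac{81 x^{4} e^{- 3 x}}{8}
= \frac{-131528 + 3563 e^{15}}{8 e^{24}}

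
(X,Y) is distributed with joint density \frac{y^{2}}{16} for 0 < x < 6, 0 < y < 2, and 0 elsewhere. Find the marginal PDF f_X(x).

f_X(x) = ∫_0^2 f(x,y) dy
= ∫_0^2 \frac{y^{2}}{16} dy
= \frac{1}{6} for 0 < x < 6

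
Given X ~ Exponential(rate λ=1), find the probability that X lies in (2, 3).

P(2 < X < 3) = ∫_{2}^{3} f(x) dx
where f(x) = e^{- x}
= - \frac{1 - e}{e^{3}}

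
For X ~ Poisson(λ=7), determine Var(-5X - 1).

For X ~ Poisson(λ=7):
Var(X) = 7
Var(-5X - 1) = (-5)² × Var(X) = 25 × 7 = 175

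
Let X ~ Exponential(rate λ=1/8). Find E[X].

For X ~ Exponential(rate λ=1/8), the expected value is:
E[X] = 8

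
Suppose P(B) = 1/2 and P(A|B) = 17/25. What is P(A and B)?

By definition, P(A|B) = P(A ∩ B) / P(B)
So P(A ∩ B) = P(A|B) × P(B)
= 17/25 × 1/2
= 17/50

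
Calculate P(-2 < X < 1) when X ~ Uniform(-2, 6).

P(-2 < X < 1) = ∫_{-2}^{1} f(x) dx
where f(x) = \frac{1}{8}
= \frac{3}{8}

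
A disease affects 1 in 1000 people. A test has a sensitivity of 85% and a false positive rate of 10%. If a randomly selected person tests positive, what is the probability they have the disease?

Let D = the rare event, + = positive/flagged.
P(D) = 1/1000
P(+|D) = 85/100 = 17/20
P(+|D') = 10/100 = 1/10
P(+) = P(+|D)P(D) + P(+|D')P(D')
     = \frac{17}{20} × \frac{1}{1000} + \frac{1}{10} × \frac{999}{1000}
     = \frac{403}{4000}
P(D|+) = P(+|D)P(D)/P(+) = \frac{17}{2015}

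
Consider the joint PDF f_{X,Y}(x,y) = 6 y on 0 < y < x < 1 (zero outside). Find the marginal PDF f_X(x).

f_X(x) = ∫_0^x 6 y dy = 3 x^{2}
for 0 < x < 1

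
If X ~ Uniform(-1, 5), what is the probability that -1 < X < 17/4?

P(-1 < X < 17/4) = ∫_{-1}^{17/4} f(x) dx
where f(x) = \frac{1}{6}
= \frac{7}{8}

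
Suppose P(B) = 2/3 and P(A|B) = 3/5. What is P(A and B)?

By definition, P(A|B) = P(A ∩ B) / P(B)
So P(A ∩ B) = P(A|B) × P(B)
= 3/5 × 2/3
= 2/5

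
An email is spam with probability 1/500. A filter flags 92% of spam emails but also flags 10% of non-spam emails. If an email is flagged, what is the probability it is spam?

Let D = the rare event, + = positive/flagged.
P(D) = 1/500
P(+|D) = 92/100 = 23/25
P(+|D') = 10/100 = 1/10
P(+) = P(+|D)P(D) + P(+|D')P(D')
     = \frac{23}{25} × \frac{1}{500} + \frac{1}{10} × \frac{499}{500}
     = \frac{2541}{25000}
P(D|+) = P(+|D)P(D)/P(+) = \frac{46}{2541}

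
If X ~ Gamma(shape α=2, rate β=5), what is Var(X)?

For X ~ Gamma(shape α=2, rate β=5):
Var(X) = \frac{2}{25}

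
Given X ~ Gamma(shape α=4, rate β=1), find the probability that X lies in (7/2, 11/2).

P(7/2 < X < 11/2) = ∫_{7/2}^{11/2} f(x) dx
where f(x) = \frac{x^{3} e^{- x}}{6}
= \frac{-2369 + 853 e^{2}}{48 e^{\frac{11}{2}}}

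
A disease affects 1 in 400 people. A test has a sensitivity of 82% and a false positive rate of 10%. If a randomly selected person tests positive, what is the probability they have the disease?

Let D = the rare event, + = positive/flagged.
P(D) = 1/400
P(+|D) = 82/100 = 41/50
P(+|D') = 10/100 = 1/10
P(+) = P(+|D)P(D) + P(+|D')P(D')
     = \frac{41}{50} × \frac{1}{400} + \frac{1}{10} × \frac{399}{400}
     = \frac{509}{5000}
P(D|+) = P(+|D)P(D)/P(+) = \frac{41}{2036}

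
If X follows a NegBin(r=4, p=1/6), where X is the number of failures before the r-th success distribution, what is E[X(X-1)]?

E[X(X-1)] = E[X² - X] = E[X²] - E[X]
E[X] = 20
E[X²] = Var(X) + (E[X])² = 120 + (20)² = 520
E[X(X-1)] = 520 - 20 = 500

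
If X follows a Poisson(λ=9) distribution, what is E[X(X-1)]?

E[X(X-1)] = E[X² - X] = E[X²] - E[X]
E[X] = 9
E[X²] = Var(X) + (E[X])² = 9 + (9)² = 90
E[X(X-1)] = 90 - 9 = 81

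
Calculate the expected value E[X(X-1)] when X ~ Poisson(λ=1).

E[X(X-1)] = E[X² - X] = E[X²] - E[X]
E[X] = 1
E[X²] = Var(X) + (E[X])² = 1 + (1)² = 2
E[X(X-1)] = 2 - 1 = 1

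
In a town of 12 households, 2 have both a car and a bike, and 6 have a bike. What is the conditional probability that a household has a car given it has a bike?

P(A ∩ B) = 2/12 = 1/6
P(B) = 6/12 = 1/2
P(A|B) = P(A ∩ B) / P(B) = (1/6) / (1/2) = 1/3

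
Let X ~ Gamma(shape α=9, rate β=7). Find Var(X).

For X ~ Gamma(shape α=9, rate β=7):
Var(X) = \frac{9}{49}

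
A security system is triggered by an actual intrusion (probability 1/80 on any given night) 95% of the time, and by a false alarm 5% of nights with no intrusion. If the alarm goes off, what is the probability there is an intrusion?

Let D = the rare event, + = positive/flagged.
P(D) = 1/80
P(+|D) = 95/100 = 19/20
P(+|D') = 5/100 = 1/20
P(+) = P(+|D)P(D) + P(+|D')P(D')
     = \frac{19}{20} × \frac{1}{80} + \frac{1}{20} × \frac{79}{80}
     = \frac{49}{800}
P(D|+) = P(+|D)P(D)/P(+) = \frac{19}{98}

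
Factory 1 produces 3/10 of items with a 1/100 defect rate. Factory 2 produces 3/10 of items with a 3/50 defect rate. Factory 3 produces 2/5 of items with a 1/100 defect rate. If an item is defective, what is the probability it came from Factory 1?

Using Bayes' theorem:
P(F1) = 3/10, P(D|F1) = 1/100
P(F2) = 3/10, P(D|F2) = 3/50
P(F3) = 2/5, P(D|F3) = 1/100
P(D) = P(D|F1)P(F1) + P(D|F2)P(F2) + P(D|F3)P(F3)
     = \frac{1}{40}
P(F1|D) = P(D|F1)P(F1) / P(D)
= \frac{3}{25}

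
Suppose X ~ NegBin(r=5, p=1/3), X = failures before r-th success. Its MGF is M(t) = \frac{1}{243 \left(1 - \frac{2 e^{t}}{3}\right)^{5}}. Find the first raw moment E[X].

To find E[X], compute M^(1)(0):
M^(1)(t) = \frac{10 e^{t}}{729 \left(1 - \frac{2 e^{t}}{3}\right)^{6}}
M^(1)(0) = 10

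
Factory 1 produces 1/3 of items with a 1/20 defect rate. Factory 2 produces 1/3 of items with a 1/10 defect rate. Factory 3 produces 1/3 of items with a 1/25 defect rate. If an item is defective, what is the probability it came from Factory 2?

Using Bayes' theorem:
P(F1) = 1/3, P(D|F1) = 1/20
P(F2) = 1/3, P(D|F2) = 1/10
P(F3) = 1/3, P(D|F3) = 1/25
P(D) = P(D|F1)P(F1) + P(D|F2)P(F2) + P(D|F3)P(F3)
     = \frac{19}{300}
P(F2|D) = P(D|F2)P(F2) / P(D)
= \frac{10}{19}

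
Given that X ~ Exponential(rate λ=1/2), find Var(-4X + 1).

For X ~ Exponential(rate λ=1/2):
Var(X) = 4
Var(-4X + 1) = (-4)² × Var(X) = 16 × 4 = 64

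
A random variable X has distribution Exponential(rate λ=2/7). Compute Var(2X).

For X ~ Exponential(rate λ=2/7):
Var(X) = \frac{49}{4}
Var(2X) = (2)² × Var(X) = 4 × \frac{49}{4} = 49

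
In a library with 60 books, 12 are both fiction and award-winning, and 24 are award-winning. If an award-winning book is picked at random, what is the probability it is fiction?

P(A ∩ B) = 12/60 = 1/5
P(B) = 24/60 = 2/5
P(A|B) = P(A ∩ B) / P(B) = (1/5) / (2/5) = 1/2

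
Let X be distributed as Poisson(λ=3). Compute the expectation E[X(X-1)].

E[X(X-1)] = E[X² - X] = E[X²] - E[X]
E[X] = 3
E[X²] = Var(X) + (E[X])² = 3 + (3)² = 12
E[X(X-1)] = 12 - 3 = 9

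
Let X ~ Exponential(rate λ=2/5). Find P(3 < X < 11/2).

P(3 < X < 11/2) = ∫_{3}^{11/2} f(x) dx
where f(x) = \frac{2 e^{- \frac{2 x}{5}}}{5}
= - \frac{1 - e}{e^{\frac{11}{5}}}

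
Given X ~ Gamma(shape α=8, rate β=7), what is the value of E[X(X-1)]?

E[X(X-1)] = E[X² - X] = E[X²] - E[X]
E[X] = \frac{8}{7}
E[X²] = Var(X) + (E[X])² = \frac{8}{49} + (\frac{8}{7})² = \frac{72}{49}
E[X(X-1)] = \frac{72}{49} - \frac{8}{7} = \frac{16}{49}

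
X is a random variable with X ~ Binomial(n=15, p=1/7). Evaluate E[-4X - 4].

For X ~ Binomial(n=15, p=1/7):
E[X] = \frac{15}{7}
E[-4X - 4] = -4 × E[X] - 4 = - \frac{88}{7}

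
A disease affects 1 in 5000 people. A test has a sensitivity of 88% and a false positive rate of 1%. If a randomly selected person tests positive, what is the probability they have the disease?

Let D = the rare event, + = positive/flagged.
P(D) = 1/5000
P(+|D) = 88/100 = 22/25
P(+|D') = 1/100
P(+) = P(+|D)P(D) + P(+|D')P(D')
     = \frac{22}{25} × \frac{1}{5000} + \frac{1}{100} × \frac{4999}{5000}
     = \frac{5087}{500000}
P(D|+) = P(+|D)P(D)/P(+) = \frac{88}{5087}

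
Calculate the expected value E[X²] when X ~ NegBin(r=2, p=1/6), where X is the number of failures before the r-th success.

Using the identity E[X²] = Var(X) + (E[X])²:
E[X] = 10
Var(X) = 60
E[X²] = 60 + (10)²
= 160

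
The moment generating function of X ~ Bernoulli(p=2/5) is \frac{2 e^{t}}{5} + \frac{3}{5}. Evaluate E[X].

To find E[X], compute M^(1)(0):
M^(1)(t) = \frac{2 e^{t}}{5}
M^(1)(0) = \frac{2}{5}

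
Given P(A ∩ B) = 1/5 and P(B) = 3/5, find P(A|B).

P(A|B) = P(A ∩ B) / P(B)
= (1/5) / (3/5)
= 1/3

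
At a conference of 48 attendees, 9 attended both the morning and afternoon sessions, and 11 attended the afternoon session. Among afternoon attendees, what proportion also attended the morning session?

P(A ∩ B) = 9/48 = 3/16
P(B) = 11/48
P(A|B) = P(A ∩ B) / P(B) = (3/16) / (11/48) = 9/11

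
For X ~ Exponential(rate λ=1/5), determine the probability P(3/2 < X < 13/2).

P(3/2 < X < 13/2) = ∫_{3/2}^{13/2} f(x) dx
where f(x) = \frac{e^{- \frac{x}{5}}}{5}
= - \frac{1 - e}{e^{\frac{13}{10}}}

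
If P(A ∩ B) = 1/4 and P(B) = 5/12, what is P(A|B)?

P(A|B) = P(A ∩ B) / P(B)
= (1/4) / (5/12)
= 3/5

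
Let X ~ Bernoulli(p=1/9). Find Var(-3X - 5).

For X ~ Bernoulli(p=1/9):
Var(X) = \frac{8}{81}
Var(-3X - 5) = (-3)² × Var(X) = 9 × \frac{8}{81} = \frac{8}{9}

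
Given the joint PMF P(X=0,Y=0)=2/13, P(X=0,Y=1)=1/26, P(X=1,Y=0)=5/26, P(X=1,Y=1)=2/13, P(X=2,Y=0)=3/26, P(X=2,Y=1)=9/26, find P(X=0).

P(X=0) = P(X=0,Y=0) + P(X=0,Y=1)
= 2/13 + 1/26
= 5/26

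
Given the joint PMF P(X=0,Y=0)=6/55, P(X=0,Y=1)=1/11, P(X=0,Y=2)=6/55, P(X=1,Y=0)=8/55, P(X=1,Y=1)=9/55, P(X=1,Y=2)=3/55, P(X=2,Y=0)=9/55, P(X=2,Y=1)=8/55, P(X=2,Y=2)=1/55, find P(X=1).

P(X=1) = P(X=1,Y=0) + P(X=1,Y=1) + P(X=1,Y=2)
= 8/55 + 9/55 + 3/55
= 4/11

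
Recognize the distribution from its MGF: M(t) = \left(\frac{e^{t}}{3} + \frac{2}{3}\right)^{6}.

The MGF M(t) = \left(\frac{e^{t}}{3} + \frac{2}{3}\right)^{6} is the standard form for the Binomial distribution.
Comparing with the known MGF formula identifies: Binomial(n=6, p=1/3)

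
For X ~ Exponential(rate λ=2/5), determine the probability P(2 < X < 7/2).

P(2 < X < 7/2) = ∫_{2}^{7/2} f(x) dx
where f(x) = \frac{2 e^{- \frac{2 x}{5}}}{5}
= - \frac{1 - e^{\frac{3}{5}}}{e^{\frac{7}{5}}}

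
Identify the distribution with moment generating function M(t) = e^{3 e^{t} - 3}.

The MGF M(t) = e^{3 e^{t} - 3} is the standard form for the Poisson distribution.
Comparing with the known MGF formula identifies: Poisson(λ=3)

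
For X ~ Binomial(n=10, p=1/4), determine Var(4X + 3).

For X ~ Binomial(n=10, p=1/4):
Var(X) = \frac{15}{8}
Var(4X + 3) = (4)² × Var(X) = 16 × \frac{15}{8} = 30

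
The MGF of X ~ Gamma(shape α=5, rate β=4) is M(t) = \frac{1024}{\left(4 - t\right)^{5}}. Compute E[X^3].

To find E[X^3], compute M^(3)(0):
M^(1)(t) = \frac{5120}{\left(4 - t\right)^{6}}
M^(2)(t) = \frac{30720}{\left(4 - t\right)^{7}}
M^(3)(t) = \frac{215040}{\left(4 - t\right)^{8}}
M^(3)(0) = \frac{105}{32}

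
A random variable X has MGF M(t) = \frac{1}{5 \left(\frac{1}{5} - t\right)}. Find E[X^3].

To find E[X^3], compute M^(3)(0):
M^(1)(t) = \frac{1}{5 \left(\frac{1}{5} - t\right)^{2}}
M^(2)(t) = \frac{2}{5 \left(\frac{1}{5} - t\right)^{3}}
M^(3)(t) = \frac{6}{5 \left(\frac{1}{5} - t\right)^{4}}
M^(3)(0) = 750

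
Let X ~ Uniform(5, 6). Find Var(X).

For X ~ Uniform(5, 6):
Var(X) = \frac{1}{12}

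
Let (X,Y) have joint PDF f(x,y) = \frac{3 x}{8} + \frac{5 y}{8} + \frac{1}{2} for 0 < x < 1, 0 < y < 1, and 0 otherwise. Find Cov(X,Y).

E[XY] = ∫∫ xy × f(x,y) dx dy = \frac{7}{24}
E[X] = \frac{17}{32}
E[Y] = \frac{53}{96}
Cov(X,Y) = E[XY] - E[X]E[Y] = - \frac{5}{3072}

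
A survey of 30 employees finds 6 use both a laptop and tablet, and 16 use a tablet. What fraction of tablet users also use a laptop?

P(A ∩ B) = 6/30 = 1/5
P(B) = 16/30 = 8/15
P(A|B) = P(A ∩ B) / P(B) = (1/5) / (8/15) = 3/8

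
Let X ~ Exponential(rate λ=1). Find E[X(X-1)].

E[X(X-1)] = E[X² - X] = E[X²] - E[X]
E[X] = 1
E[X²] = Var(X) + (E[X])² = 1 + (1)² = 2
E[X(X-1)] = 2 - 1 = 1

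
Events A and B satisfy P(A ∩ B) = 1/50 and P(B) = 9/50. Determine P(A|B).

P(A|B) = P(A ∩ B) / P(B)
= (1/50) / (9/50)
= 1/9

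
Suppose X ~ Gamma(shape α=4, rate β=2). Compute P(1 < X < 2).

P(1 < X < 2) = ∫_{1}^{2} f(x) dx
where f(x) = \frac{8 x^{3} e^{- 2 x}}{3}
= \frac{-71 + 19 e^{2}}{3 e^{4}}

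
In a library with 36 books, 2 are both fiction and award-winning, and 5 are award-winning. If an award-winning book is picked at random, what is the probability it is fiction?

P(A ∩ B) = 2/36 = 1/18
P(B) = 5/36
P(A|B) = P(A ∩ B) / P(B) = (1/18) / (5/36) = 2/5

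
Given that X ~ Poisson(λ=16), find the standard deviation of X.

For X ~ Poisson(λ=16):
Var(X) = 16
SD(X) = √(Var(X)) = √(16) = 4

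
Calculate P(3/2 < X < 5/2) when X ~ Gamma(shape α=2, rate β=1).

P(3/2 < X < 5/2) = ∫_{3/2}^{5/2} f(x) dx
where f(x) = x e^{- x}
= \frac{-7 + 5 e}{2 e^{\frac{5}{2}}}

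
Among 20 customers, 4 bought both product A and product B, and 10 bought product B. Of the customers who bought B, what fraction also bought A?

P(A ∩ B) = 4/20 = 1/5
P(B) = 10/20 = 1/2
P(A|B) = P(A ∩ B) / P(B) = (1/5) / (1/2) = 2/5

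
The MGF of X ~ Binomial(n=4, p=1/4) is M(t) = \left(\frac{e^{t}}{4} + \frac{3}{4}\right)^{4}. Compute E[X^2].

To find E[X^2], compute M^(2)(0):
M^(1)(t) = \left(\frac{e^{t}}{4} + \frac{3}{4}\right)^{3} e^{t}
M^(2)(t) = \left(\frac{e^{t}}{4} + \frac{3}{4}\right)^{3} e^{t} + \frac{3 \left(\frac{e^{t}}{4} + \frac{3}{4}\right)^{2} e^{2 t}}{4}
M^(2)(0) = \frac{7}{4}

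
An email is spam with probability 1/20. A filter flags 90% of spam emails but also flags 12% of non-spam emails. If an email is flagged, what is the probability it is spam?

Let D = the rare event, + = positive/flagged.
P(D) = 1/20
P(+|D) = 90/100 = 9/10
P(+|D') = 12/100 = 3/25
P(+) = P(+|D)P(D) + P(+|D')P(D')
     = \frac{9}{10} × \frac{1}{20} + \frac{3}{25} × \frac{19}{20}
     = \frac{159}{1000}
P(D|+) = P(+|D)P(D)/P(+) = \frac{15}{53}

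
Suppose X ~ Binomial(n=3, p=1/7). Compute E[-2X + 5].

For X ~ Binomial(n=3, p=1/7):
E[X] = \frac{3}{7}
E[-2X + 5] = -2 × E[X] + 5 = \frac{29}{7}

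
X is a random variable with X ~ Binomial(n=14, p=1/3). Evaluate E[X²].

Using the identity E[X²] = Var(X) + (E[X])²:
E[X] = \frac{14}{3}
Var(X) = \frac{28}{9}
E[X²] = \frac{28}{9} + (\frac{14}{3})²
= \frac{224}{9}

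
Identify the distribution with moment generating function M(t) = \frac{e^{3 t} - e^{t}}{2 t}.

The MGF M(t) = \frac{e^{3 t} - e^{t}}{2 t} is the standard form for the Uniform distribution.
Comparing with the known MGF formula identifies: Uniform(1, 3)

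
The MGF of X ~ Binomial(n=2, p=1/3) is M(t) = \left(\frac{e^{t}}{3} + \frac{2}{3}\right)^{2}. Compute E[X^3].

To find E[X^3], compute M^(3)(0):
M^(1)(t) = \frac{2 \left(\frac{e^{t}}{3} + \frac{2}{3}\right) e^{t}}{3}
M^(2)(t) = \frac{2 \left(\frac{e^{t}}{3} + \frac{2}{3}\right) e^{t}}{3} + \frac{2 e^{2 t}}{9}
M^(3)(t) = \frac{2 \left(\frac{e^{t}}{3} + \frac{2}{3}\right) e^{t}}{3} + \frac{2 e^{2 t}}{3}
M^(3)(0) = \frac{4}{3}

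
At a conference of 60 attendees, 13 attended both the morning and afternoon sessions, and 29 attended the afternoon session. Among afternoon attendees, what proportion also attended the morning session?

P(A ∩ B) = 13/60
P(B) = 29/60
P(A|B) = P(A ∩ B) / P(B) = (13/60) / (29/60) = 13/29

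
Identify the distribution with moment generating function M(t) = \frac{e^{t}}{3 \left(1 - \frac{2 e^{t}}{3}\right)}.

The MGF M(t) = \frac{e^{t}}{3 \left(1 - \frac{2 e^{t}}{3}\right)} is the standard form for the Geometric distribution.
Comparing with the known MGF formula identifies: Geometric(p=1/3), X = trial number of first success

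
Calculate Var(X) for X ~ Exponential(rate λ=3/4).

For X ~ Exponential(rate λ=3/4):
Var(X) = \frac{16}{9}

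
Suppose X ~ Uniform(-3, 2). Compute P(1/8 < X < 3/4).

P(1/8 < X < 3/4) = ∫_{1/8}^{3/4} f(x) dx
where f(x) = \frac{1}{5}
= \frac{1}{8}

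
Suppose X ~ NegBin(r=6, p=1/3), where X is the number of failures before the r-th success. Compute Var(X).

For X ~ NegBin(r=6, p=1/3), where X is the number of failures before the r-th success:
Var(X) = 36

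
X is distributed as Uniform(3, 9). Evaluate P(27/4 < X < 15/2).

P(27/4 < X < 15/2) = ∫_{27/4}^{15/2} f(x) dx
where f(x) = \frac{1}{6}
= \frac{1}{8}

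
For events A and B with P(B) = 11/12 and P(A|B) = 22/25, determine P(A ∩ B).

By definition, P(A|B) = P(A ∩ B) / P(B)
So P(A ∩ B) = P(A|B) × P(B)
= 22/25 × 11/12
= 121/150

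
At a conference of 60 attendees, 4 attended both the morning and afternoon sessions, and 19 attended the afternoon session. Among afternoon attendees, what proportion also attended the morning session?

P(A ∩ B) = 4/60 = 1/15
P(B) = 19/60
P(A|B) = P(A ∩ B) / P(B) = (1/15) / (19/60) = 4/19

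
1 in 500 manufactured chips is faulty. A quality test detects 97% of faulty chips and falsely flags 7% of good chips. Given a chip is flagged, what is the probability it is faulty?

Let D = the rare event, + = positive/flagged.
P(D) = 1/500
P(+|D) = 97/100
P(+|D') = 7/100
P(+) = P(+|D)P(D) + P(+|D')P(D')
     = \frac{97}{100} × \frac{1}{500} + \frac{7}{100} × \frac{499}{500}
     = \frac{359}{5000}
P(D|+) = P(+|D)P(D)/P(+) = \frac{97}{3590}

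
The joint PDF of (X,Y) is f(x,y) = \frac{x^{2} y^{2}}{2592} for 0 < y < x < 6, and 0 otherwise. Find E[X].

f_X(x) = ∫_0^x \frac{x^{2} y^{2}}{2592} dy = \frac{x^{5}}{7776}
E[X] = ∫_0^6 x × (\frac{x^{5}}{7776}) dx = \frac{36}{7}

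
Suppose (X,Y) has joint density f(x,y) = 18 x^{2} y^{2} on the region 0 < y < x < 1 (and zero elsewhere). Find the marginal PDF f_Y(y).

f_Y(y) = ∫_y^1 18 x^{2} y^{2} dx = 6 y^{2} \left(1 - y^{3}\right)
for 0 < y < 1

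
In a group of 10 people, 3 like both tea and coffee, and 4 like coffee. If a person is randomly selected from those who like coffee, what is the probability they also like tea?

P(A ∩ B) = 3/10
P(B) = 4/10 = 2/5
P(A|B) = P(A ∩ B) / P(B) = (3/10) / (2/5) = 3/4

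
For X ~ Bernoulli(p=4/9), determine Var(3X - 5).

For X ~ Bernoulli(p=4/9):
Var(X) = \frac{20}{81}
Var(3X - 5) = (3)² × Var(X) = 9 × \frac{20}{81} = \frac{20}{9}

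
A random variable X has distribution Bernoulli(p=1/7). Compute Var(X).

For X ~ Bernoulli(p=1/7):
Var(X) = \frac{6}{49}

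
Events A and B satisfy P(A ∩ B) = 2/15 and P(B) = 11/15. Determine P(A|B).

P(A|B) = P(A ∩ B) / P(B)
= (2/15) / (11/15)
= 2/11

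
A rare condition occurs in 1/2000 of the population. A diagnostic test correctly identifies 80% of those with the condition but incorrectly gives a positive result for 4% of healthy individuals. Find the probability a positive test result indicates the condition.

Let D = the rare event, + = positive/flagged.
P(D) = 1/2000
P(+|D) = 80/100 = 4/5
P(+|D') = 4/100 = 1/25
P(+) = P(+|D)P(D) + P(+|D')P(D')
     = \frac{4}{5} × \frac{1}{2000} + \frac{1}{25} × \frac{1999}{2000}
     = \frac{2019}{50000}
P(D|+) = P(+|D)P(D)/P(+) = \frac{20}{2019}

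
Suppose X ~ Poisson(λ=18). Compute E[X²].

Using the identity E[X²] = Var(X) + (E[X])²:
E[X] = 18
Var(X) = 18
E[X²] = 18 + (18)²
= 342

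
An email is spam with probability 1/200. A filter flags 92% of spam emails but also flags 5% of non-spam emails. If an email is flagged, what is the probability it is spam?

Let D = the rare event, + = positive/flagged.
P(D) = 1/200
P(+|D) = 92/100 = 23/25
P(+|D') = 5/100 = 1/20
P(+) = P(+|D)P(D) + P(+|D')P(D')
     = \frac{23}{25} × \frac{1}{200} + \frac{1}{20} × \frac{199}{200}
     = \frac{1087}{20000}
P(D|+) = P(+|D)P(D)/P(+) = \frac{92}{1087}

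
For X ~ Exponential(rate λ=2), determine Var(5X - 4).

For X ~ Exponential(rate λ=2):
Var(X) = \frac{1}{4}
Var(5X - 4) = (5)² × Var(X) = 25 × \frac{1}{4} = \frac{25}{4}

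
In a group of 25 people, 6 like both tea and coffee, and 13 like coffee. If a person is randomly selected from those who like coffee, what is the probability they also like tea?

P(A ∩ B) = 6/25
P(B) = 13/25
P(A|B) = P(A ∩ B) / P(B) = (6/25) / (13/25) = 6/13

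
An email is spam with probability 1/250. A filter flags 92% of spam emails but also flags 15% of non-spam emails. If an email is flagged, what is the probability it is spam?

Let D = the rare event, + = positive/flagged.
P(D) = 1/250
P(+|D) = 92/100 = 23/25
P(+|D') = 15/100 = 3/20
P(+) = P(+|D)P(D) + P(+|D')P(D')
     = \frac{23}{25} × \frac{1}{250} + \frac{3}{20} × \frac{249}{250}
     = \frac{3827}{25000}
P(D|+) = P(+|D)P(D)/P(+) = \frac{92}{3827}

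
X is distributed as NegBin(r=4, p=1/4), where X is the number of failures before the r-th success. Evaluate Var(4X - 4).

For X ~ NegBin(r=4, p=1/4), where X is the number of failures before the r-th success:
Var(X) = 48
Var(4X - 4) = (4)² × Var(X) = 16 × 48 = 768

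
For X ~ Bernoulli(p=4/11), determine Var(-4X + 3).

For X ~ Bernoulli(p=4/11):
Var(X) = \frac{28}{121}
Var(-4X + 3) = (-4)² × Var(X) = 16 × \frac{28}{121} = \frac{448}{121}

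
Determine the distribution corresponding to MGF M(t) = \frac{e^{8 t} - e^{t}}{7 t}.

The MGF M(t) = \frac{e^{8 t} - e^{t}}{7 t} is the standard form for the Uniform distribution.
Comparing with the known MGF formula identifies: Uniform(1, 8)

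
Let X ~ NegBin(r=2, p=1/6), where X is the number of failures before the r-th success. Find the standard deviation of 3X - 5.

For X ~ NegBin(r=2, p=1/6), where X is the number of failures before the r-th success:
Var(X) = 60
SD(X) = √(Var(X)) = √(60) = 2 \sqrt{15}
SD(3X - 5) = |3| × SD(X) = 3 × 2 \sqrt{15} = 6 \sqrt{15}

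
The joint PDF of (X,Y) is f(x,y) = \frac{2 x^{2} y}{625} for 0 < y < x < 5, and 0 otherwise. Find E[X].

f_X(x) = ∫_0^x \frac{2 x^{2} y}{625} dy = \frac{x^{4}}{625}
E[X] = ∫_0^5 x × (\frac{x^{4}}{625}) dx = \frac{25}{6}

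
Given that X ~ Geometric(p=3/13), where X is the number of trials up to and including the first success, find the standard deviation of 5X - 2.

For X ~ Geometric(p=3/13), where X is the number of trials up to and including the first success:
Var(X) = \frac{130}{9}
SD(X) = √(Var(X)) = √(\frac{130}{9}) = \frac{\sqrt{130}}{3}
SD(5X - 2) = |5| × SD(X) = 5 × \frac{\sqrt{130}}{3} = \frac{5 \sqrt{130}}{3}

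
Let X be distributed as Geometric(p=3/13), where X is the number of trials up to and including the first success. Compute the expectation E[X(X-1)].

E[X(X-1)] = E[X² - X] = E[X²] - E[X]
E[X] = \frac{13}{3}
E[X²] = Var(X) + (E[X])² = \frac{130}{9} + (\frac{13}{3})² = \frac{299}{9}
E[X(X-1)] = \frac{299}{9} - \frac{13}{3} = \frac{260}{9}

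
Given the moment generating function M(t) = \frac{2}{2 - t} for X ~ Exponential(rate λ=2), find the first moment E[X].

To find E[X], compute M^(1)(0):
M^(1)(t) = \frac{2}{\left(2 - t\right)^{2}}
M^(1)(0) = \frac{1}{2}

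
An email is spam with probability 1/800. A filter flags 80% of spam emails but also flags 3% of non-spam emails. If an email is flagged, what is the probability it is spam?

Let D = the rare event, + = positive/flagged.
P(D) = 1/800
P(+|D) = 80/100 = 4/5
P(+|D') = 3/100
P(+) = P(+|D)P(D) + P(+|D')P(D')
     = \frac{4}{5} × \frac{1}{800} + \frac{3}{100} × \frac{799}{800}
     = \frac{2477}{80000}
P(D|+) = P(+|D)P(D)/P(+) = \frac{80}{2477}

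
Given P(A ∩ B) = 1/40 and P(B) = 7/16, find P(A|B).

P(A|B) = P(A ∩ B) / P(B)
= (1/40) / (7/16)
= 2/35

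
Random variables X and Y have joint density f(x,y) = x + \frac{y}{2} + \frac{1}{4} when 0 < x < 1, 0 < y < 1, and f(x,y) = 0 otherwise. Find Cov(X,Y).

E[XY] = ∫∫ xy × f(x,y) dx dy = \frac{5}{16}
E[X] = \frac{7}{12}
E[Y] = \frac{13}{24}
Cov(X,Y) = E[XY] - E[X]E[Y] = - \frac{1}{288}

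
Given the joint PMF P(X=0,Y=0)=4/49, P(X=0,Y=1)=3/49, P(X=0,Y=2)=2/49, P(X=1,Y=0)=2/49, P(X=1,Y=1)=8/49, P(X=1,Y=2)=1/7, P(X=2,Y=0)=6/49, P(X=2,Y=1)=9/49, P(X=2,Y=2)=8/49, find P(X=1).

P(X=1) = P(X=1,Y=0) + P(X=1,Y=1) + P(X=1,Y=2)
= 2/49 + 8/49 + 1/7
= 17/49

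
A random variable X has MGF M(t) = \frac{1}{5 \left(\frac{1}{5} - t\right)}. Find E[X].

To find E[X], compute M^(1)(0):
M^(1)(t) = \frac{1}{5 \left(\frac{1}{5} - t\right)^{2}}
M^(1)(0) = 5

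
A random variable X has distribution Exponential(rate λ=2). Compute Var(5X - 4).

For X ~ Exponential(rate λ=2):
Var(X) = \frac{1}{4}
Var(5X - 4) = (5)² × Var(X) = 25 × \frac{1}{4} = \frac{25}{4}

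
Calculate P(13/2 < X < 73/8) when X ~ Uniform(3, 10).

P(13/2 < X < 73/8) = ∫_{13/2}^{73/8} f(x) dx
where f(x) = \frac{1}{7}
= \frac{3}{8}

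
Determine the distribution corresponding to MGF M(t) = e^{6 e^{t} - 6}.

The MGF M(t) = e^{6 e^{t} - 6} is the standard form for the Poisson distribution.
Comparing with the known MGF formula identifies: Poisson(λ=6)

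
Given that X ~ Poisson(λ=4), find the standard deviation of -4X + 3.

For X ~ Poisson(λ=4):
Var(X) = 4
SD(X) = √(Var(X)) = √(4) = 2
SD(-4X + 3) = |-4| × SD(X) = 4 × 2 = 8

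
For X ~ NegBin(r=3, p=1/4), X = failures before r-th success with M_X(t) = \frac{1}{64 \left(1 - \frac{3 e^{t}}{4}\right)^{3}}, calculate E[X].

To find E[X], compute M^(1)(0):
M^(1)(t) = \frac{9 e^{t}}{256 \left(1 - \frac{3 e^{t}}{4}\right)^{4}}
M^(1)(0) = 9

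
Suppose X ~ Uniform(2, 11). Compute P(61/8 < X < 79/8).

P(61/8 < X < 79/8) = ∫_{61/8}^{79/8} f(x) dx
where f(x) = \frac{1}{9}
= \frac{1}{4}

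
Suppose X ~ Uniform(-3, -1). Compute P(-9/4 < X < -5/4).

P(-9/4 < X < -5/4) = ∫_{-9/4}^{-5/4} f(x) dx
where f(x) = \frac{1}{2}
= \frac{1}{2}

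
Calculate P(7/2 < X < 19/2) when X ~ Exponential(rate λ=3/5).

P(7/2 < X < 19/2) = ∫_{7/2}^{19/2} f(x) dx
where f(x) = \frac{3 e^{- \frac{3 x}{5}}}{5}
= - \frac{1 - e^{\frac{18}{5}}}{e^{\frac{57}{10}}}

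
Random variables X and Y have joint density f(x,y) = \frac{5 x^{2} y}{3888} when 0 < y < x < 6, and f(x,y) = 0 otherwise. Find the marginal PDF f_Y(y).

f_Y(y) = ∫_y^6 \frac{5 x^{2} y}{3888} dx = \frac{5 y \left(216 - y^{3}\right)}{11664}
for 0 < y < 6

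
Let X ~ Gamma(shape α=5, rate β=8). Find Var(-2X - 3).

For X ~ Gamma(shape α=5, rate β=8):
Var(X) = \frac{5}{64}
Var(-2X - 3) = (-2)² × Var(X) = 4 × \frac{5}{64} = \frac{5}{16}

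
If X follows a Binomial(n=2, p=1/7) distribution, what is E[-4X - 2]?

For X ~ Binomial(n=2, p=1/7):
E[X] = \frac{2}{7}
E[-4X - 2] = -4 × E[X] - 2 = - \frac{22}{7}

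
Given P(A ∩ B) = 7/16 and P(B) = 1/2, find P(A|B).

P(A|B) = P(A ∩ B) / P(B)
= (7/16) / (1/2)
= 7/8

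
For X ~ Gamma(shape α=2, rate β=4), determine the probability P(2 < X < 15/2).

P(2 < X < 15/2) = ∫_{2}^{15/2} f(x) dx
where f(x) = 16 x e^{- 4 x}
= \frac{-31 + 9 e^{22}}{e^{30}}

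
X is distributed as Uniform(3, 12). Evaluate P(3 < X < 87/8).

P(3 < X < 87/8) = ∫_{3}^{87/8} f(x) dx
where f(x) = \frac{1}{9}
= \frac{7}{8}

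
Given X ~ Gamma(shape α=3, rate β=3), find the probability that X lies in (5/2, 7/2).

P(5/2 < X < 7/2) = ∫_{5/2}^{7/2} f(x) dx
where f(x) = \frac{27 x^{2} e^{- 3 x}}{2}
= \frac{-533 + 293 e^{3}}{8 e^{\frac{21}{2}}}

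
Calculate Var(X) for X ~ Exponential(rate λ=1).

For X ~ Exponential(rate λ=1):
Var(X) = 1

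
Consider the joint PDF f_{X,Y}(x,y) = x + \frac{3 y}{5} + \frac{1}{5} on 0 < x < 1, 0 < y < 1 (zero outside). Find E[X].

E[X] = ∫_0^1 ∫_0^1 x × f(x,y) dy dx
= ∫_0^1 ∫_0^1 x × (x + \frac{3 y}{5} + \frac{1}{5}) dy dx
= \frac{7}{12}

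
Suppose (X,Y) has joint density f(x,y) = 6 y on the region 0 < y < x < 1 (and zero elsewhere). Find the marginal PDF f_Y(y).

f_Y(y) = ∫_y^1 6 y dx = 6 y \left(1 - y\right)
for 0 < y < 1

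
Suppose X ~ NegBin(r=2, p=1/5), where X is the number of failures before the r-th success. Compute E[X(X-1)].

E[X(X-1)] = E[X² - X] = E[X²] - E[X]
E[X] = 8
E[X²] = Var(X) + (E[X])² = 40 + (8)² = 104
E[X(X-1)] = 104 - 8 = 96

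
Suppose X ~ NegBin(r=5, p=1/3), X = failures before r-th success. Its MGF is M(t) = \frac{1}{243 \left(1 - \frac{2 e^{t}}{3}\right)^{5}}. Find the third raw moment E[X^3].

To find E[X^3], compute M^(3)(0):
M^(1)(t) = \frac{10 e^{t}}{729 \left(1 - \frac{2 e^{t}}{3}\right)^{6}}
M^(2)(t) = \frac{10 e^{t}}{729 \left(1 - \frac{2 e^{t}}{3}\right)^{6}} + \frac{40 e^{2 t}}{729 \left(1 - \frac{2 e^{t}}{3}\right)^{7}}
M^(3)(t) = \frac{10 e^{t}}{729 \left(1 - \frac{2 e^{t}}{3}\right)^{6}} + \frac{40 e^{2 t}}{243 \left(1 - \frac{2 e^{t}}{3}\right)^{7}} + \frac{560 e^{3 t}}{2187 \left(1 - \frac{2 e^{t}}{3}\right)^{8}}
M^(3)(0) = 2050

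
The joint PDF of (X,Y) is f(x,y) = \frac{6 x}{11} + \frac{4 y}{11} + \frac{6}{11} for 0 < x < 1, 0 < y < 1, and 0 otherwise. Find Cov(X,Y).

E[XY] = ∫∫ xy × f(x,y) dx dy = \frac{19}{66}
E[X] = \frac{6}{11}
E[Y] = \frac{35}{66}
Cov(X,Y) = E[XY] - E[X]E[Y] = - \frac{1}{726}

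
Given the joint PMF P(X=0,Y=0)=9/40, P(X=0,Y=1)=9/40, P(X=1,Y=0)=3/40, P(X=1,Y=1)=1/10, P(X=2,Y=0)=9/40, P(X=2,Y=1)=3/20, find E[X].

First find marginal of X:
P(X=0) = 9/20
P(X=1) = 7/40
P(X=2) = 3/8
E[X] = 0 × 9/20 + 1 × 7/40 + 2 × 3/8 = 37/40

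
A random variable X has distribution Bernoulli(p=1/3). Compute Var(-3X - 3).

For X ~ Bernoulli(p=1/3):
Var(X) = \frac{2}{9}
Var(-3X - 3) = (-3)² × Var(X) = 9 × \frac{2}{9} = 2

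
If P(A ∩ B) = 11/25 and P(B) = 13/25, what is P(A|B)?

P(A|B) = P(A ∩ B) / P(B)
= (11/25) / (13/25)
= 11/13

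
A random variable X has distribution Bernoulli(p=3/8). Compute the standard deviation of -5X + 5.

For X ~ Bernoulli(p=3/8):
Var(X) = \frac{15}{64}
SD(X) = √(Var(X)) = √(\frac{15}{64}) = \frac{\sqrt{15}}{8}
SD(-5X + 5) = |-5| × SD(X) = 5 × \frac{\sqrt{15}}{8} = \frac{5 \sqrt{15}}{8}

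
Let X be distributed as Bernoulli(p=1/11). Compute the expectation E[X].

For X ~ Bernoulli(p=1/11), the expected value is:
E[X] = \frac{1}{11}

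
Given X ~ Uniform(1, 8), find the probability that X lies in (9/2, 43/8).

P(9/2 < X < 43/8) = ∫_{9/2}^{43/8} f(x) dx
where f(x) = \frac{1}{7}
= \frac{1}{8}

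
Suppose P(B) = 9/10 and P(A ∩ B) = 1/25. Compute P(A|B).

P(A|B) = P(A ∩ B) / P(B)
= (1/25) / (9/10)
= 2/45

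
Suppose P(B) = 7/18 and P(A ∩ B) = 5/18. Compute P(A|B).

P(A|B) = P(A ∩ B) / P(B)
= (5/18) / (7/18)
= 5/7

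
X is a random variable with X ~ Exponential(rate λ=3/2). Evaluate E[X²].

Using the identity E[X²] = Var(X) + (E[X])²:
E[X] = \frac{2}{3}
Var(X) = \frac{4}{9}
E[X²] = \frac{4}{9} + (\frac{2}{3})²
= \frac{8}{9}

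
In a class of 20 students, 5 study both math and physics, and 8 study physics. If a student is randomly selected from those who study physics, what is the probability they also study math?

P(A ∩ B) = 5/20 = 1/4
P(B) = 8/20 = 2/5
P(A|B) = P(A ∩ B) / P(B) = (1/4) / (2/5) = 5/8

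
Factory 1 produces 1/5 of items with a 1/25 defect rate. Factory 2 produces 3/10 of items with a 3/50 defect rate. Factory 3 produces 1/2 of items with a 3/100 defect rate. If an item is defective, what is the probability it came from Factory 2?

Using Bayes' theorem:
P(F1) = 1/5, P(D|F1) = 1/25
P(F2) = 3/10, P(D|F2) = 3/50
P(F3) = 1/2, P(D|F3) = 3/100
P(D) = P(D|F1)P(F1) + P(D|F2)P(F2) + P(D|F3)P(F3)
     = \frac{41}{1000}
P(F2|D) = P(D|F2)P(F2) / P(D)
= \frac{18}{41}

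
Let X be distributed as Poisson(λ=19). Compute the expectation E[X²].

Using the identity E[X²] = Var(X) + (E[X])²:
E[X] = 19
Var(X) = 19
E[X²] = 19 + (19)²
= 380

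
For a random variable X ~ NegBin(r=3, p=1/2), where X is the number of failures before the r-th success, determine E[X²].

Using the identity E[X²] = Var(X) + (E[X])²:
E[X] = 3
Var(X) = 6
E[X²] = 6 + (3)²
= 15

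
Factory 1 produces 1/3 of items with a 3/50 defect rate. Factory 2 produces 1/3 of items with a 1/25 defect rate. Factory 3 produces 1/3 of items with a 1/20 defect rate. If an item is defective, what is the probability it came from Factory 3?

Using Bayes' theorem:
P(F1) = 1/3, P(D|F1) = 3/50
P(F2) = 1/3, P(D|F2) = 1/25
P(F3) = 1/3, P(D|F3) = 1/20
P(D) = P(D|F1)P(F1) + P(D|F2)P(F2) + P(D|F3)P(F3)
     = \frac{1}{20}
P(F3|D) = P(D|F3)P(F3) / P(D)
= \frac{1}{3}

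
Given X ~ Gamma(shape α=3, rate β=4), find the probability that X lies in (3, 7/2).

P(3 < X < 7/2) = ∫_{3}^{7/2} f(x) dx
where f(x) = 32 x^{2} e^{- 4 x}
= \frac{-113 + 85 e^{2}}{e^{14}}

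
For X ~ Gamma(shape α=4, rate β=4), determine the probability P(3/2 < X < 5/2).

P(3/2 < X < 5/2) = ∫_{3/2}^{5/2} f(x) dx
where f(x) = \frac{128 x^{3} e^{- 4 x}}{3}
= \frac{-683 + 183 e^{4}}{3 e^{10}}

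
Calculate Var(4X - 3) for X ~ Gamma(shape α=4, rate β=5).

For X ~ Gamma(shape α=4, rate β=5):
Var(X) = \frac{4}{25}
Var(4X - 3) = (4)² × Var(X) = 16 × \frac{4}{25} = \frac{64}{25}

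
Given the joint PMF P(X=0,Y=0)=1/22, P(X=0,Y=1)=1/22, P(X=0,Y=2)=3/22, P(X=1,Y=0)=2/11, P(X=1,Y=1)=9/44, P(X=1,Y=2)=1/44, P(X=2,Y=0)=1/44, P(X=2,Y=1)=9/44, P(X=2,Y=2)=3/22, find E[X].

First find marginal of X:
P(X=0) = 5/22
P(X=1) = 9/22
P(X=2) = 4/11
E[X] = 0 × 5/22 + 1 × 9/22 + 2 × 4/11 = 25/22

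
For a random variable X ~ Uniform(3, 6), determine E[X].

For X ~ Uniform(3, 6), the expected value is:
E[X] = \frac{9}{2}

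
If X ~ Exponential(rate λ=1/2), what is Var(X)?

For X ~ Exponential(rate λ=1/2):
Var(X) = 4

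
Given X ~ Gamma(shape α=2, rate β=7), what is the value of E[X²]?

Using the identity E[X²] = Var(X) + (E[X])²:
E[X] = \frac{2}{7}
Var(X) = \frac{2}{49}
E[X²] = \frac{2}{49} + (\frac{2}{7})²
= \frac{6}{49}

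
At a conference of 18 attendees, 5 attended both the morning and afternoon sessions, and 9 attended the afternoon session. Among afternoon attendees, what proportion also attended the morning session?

P(A ∩ B) = 5/18
P(B) = 9/18 = 1/2
P(A|B) = P(A ∩ B) / P(B) = (5/18) / (1/2) = 5/9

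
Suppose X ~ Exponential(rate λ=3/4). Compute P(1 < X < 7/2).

P(1 < X < 7/2) = ∫_{1}^{7/2} f(x) dx
where f(x) = \frac{3 e^{- \frac{3 x}{4}}}{4}
= - \frac{1}{e^{\frac{21}{8}}} + e^{- \frac{3}{4}}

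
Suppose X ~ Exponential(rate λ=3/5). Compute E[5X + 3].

For X ~ Exponential(rate λ=3/5):
E[X] = \frac{5}{3}
E[5X + 3] = 5 × E[X] + 3 = \frac{34}{3}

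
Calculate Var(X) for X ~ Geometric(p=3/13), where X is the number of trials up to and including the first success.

For X ~ Geometric(p=3/13), where X is the number of trials up to and including the first success:
Var(X) = \frac{130}{9}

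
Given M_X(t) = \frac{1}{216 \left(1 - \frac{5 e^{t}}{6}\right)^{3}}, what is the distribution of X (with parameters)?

The MGF M(t) = \frac{1}{216 \left(1 - \frac{5 e^{t}}{6}\right)^{3}} is the standard form for the NegativeBinomial distribution.
Comparing with the known MGF formula identifies: NegBin(r=3, p=1/6), X = failures before r-th success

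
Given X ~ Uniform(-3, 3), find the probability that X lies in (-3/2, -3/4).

P(-3/2 < X < -3/4) = ∫_{-3/2}^{-3/4} f(x) dx
where f(x) = \frac{1}{6}
= \frac{1}{8}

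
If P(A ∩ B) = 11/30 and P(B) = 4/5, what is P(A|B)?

P(A|B) = P(A ∩ B) / P(B)
= (11/30) / (4/5)
= 11/24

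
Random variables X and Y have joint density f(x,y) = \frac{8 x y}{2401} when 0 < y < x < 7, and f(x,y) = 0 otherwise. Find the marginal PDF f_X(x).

f_X(x) = ∫_0^x \frac{8 x y}{2401} dy = \frac{4 x^{3}}{2401}
for 0 < x < 7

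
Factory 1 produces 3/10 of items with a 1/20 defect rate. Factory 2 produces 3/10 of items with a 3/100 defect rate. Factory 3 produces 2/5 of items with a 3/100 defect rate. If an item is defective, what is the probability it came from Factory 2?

Using Bayes' theorem:
P(F1) = 3/10, P(D|F1) = 1/20
P(F2) = 3/10, P(D|F2) = 3/100
P(F3) = 2/5, P(D|F3) = 3/100
P(D) = P(D|F1)P(F1) + P(D|F2)P(F2) + P(D|F3)P(F3)
     = \frac{9}{250}
P(F2|D) = P(D|F2)P(F2) / P(D)
= \frac{1}{4}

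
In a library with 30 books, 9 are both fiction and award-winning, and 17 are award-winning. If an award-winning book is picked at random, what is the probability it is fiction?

P(A ∩ B) = 9/30 = 3/10
P(B) = 17/30
P(A|B) = P(A ∩ B) / P(B) = (3/10) / (17/30) = 9/17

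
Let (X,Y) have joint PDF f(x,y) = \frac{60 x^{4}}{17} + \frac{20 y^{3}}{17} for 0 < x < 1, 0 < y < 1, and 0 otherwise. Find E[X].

E[X] = ∫_0^1 ∫_0^1 x × f(x,y) dy dx
= ∫_0^1 ∫_0^1 x × (\frac{60 x^{4}}{17} + \frac{20 y^{3}}{17}) dy dx
= \frac{25}{34}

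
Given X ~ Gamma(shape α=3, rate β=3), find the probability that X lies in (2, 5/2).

P(2 < X < 5/2) = ∫_{2}^{5/2} f(x) dx
where f(x) = \frac{27 x^{2} e^{- 3 x}}{2}
= - \frac{293}{8 e^{\frac{15}{2}}} + \frac{25}{e^{6}}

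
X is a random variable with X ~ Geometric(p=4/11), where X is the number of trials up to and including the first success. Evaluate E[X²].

Using the identity E[X²] = Var(X) + (E[X])²:
E[X] = \frac{11}{4}
Var(X) = \frac{77}{16}
E[X²] = \frac{77}{16} + (\frac{11}{4})²
= \frac{99}{8}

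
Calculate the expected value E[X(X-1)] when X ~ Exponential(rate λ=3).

E[X(X-1)] = E[X² - X] = E[X²] - E[X]
E[X] = \frac{1}{3}
E[X²] = Var(X) + (E[X])² = \frac{1}{9} + (\frac{1}{3})² = \frac{2}{9}
E[X(X-1)] = \frac{2}{9} - \frac{1}{3} = - \frac{1}{9}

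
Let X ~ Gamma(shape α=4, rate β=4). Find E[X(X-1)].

E[X(X-1)] = E[X² - X] = E[X²] - E[X]
E[X] = 1
E[X²] = Var(X) + (E[X])² = \frac{1}{4} + (1)² = \frac{5}{4}
E[X(X-1)] = \frac{5}{4} - 1 = \frac{1}{4}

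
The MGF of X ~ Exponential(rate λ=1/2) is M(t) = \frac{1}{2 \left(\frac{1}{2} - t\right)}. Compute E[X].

To find E[X], compute M^(1)(0):
M^(1)(t) = \frac{1}{2 \left(\frac{1}{2} - t\right)^{2}}
M^(1)(0) = 2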